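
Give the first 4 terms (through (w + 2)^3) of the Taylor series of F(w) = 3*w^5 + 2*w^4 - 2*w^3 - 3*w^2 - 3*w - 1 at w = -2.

Use the known series and substitute for the argument.
[(w + 2)^0] = -55;  [(w + 2)^1] = 161;  [(w + 2)^2] = -183;  [(w + 2)^3] = 102.

102*(w + 2)^3 - 183*(w + 2)^2 + 161*(w + 2) - 55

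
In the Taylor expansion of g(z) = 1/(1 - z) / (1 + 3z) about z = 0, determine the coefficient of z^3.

Write out both Maclaurin series and multiply, keeping only the needed powers.
g(0) = 1
g′(0) = -2
g′′(0) = 14
g′′′(0) = -120

-20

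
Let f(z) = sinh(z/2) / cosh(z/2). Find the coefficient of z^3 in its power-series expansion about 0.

Invert the denominator's series and multiply.
f(0) = 0
f′(0) = 1/2
f′′(0) = 0
f′′′(0) = -1/4
Then c_k = f^(k)(0)/k! gives each Taylor coefficient.

-1/24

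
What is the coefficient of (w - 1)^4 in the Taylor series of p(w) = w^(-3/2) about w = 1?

315/128

p(1) = 1
p′(1) = -3/2
p′′(1) = 15/4
p′′′(1) = -105/8
p^(4)(1) = 945/16
So c_4 = p^(4)(1)/4! = 315/128.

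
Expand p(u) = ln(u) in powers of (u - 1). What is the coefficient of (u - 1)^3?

1/3

p(1) = 0
p′(1) = 1
p′′(1) = -1
p′′′(1) = 2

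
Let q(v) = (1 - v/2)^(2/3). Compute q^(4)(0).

The coefficient of v^4 in the expansion is -7/3888, so q^(4)(0) = 4! * (-7/3888) = -7/162.

-7/162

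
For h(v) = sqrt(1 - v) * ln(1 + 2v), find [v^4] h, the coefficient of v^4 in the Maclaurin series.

-125/24

Multiply the two series term by term and collect like powers.
h(0) = 0
h′(0) = 2
h′′(0) = -6
h′′′(0) = 41/2
h^(4)(0) = -125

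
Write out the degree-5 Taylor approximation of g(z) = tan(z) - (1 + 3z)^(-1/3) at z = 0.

457*z^5/15 - 35*z^4/3 + 5*z^3 - 2*z^2 + 2*z - 1

Add the two expansions coefficient-wise.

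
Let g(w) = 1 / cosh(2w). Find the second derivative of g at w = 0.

Divide the numerator series by the denominator series (power-series long division).
From the series, [w^2] g = -2; multiply by 2! = 2 to get -4.

-4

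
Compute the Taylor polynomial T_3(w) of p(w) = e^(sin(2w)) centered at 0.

Let u equal the inner series; expand the outer function in u and truncate.
p(0) = 1
p′(0) = 2
p′′(0) = 4
p′′′(0) = 0

2*w^2 + 2*w + 1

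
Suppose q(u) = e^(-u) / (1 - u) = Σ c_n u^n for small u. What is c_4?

Multiply the two series term by term and collect like powers.
[u^0] = 1;  [u^1] = 0;  [u^2] = 1/2;  [u^3] = 1/3;  [u^4] = 3/8.
So c_4 = q^(4)(0)/4! = 3/8.

3/8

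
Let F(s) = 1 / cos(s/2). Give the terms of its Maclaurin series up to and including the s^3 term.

Invert the denominator's series and multiply.
F(0) = 1
F′(0) = 0
F′′(0) = 1/4
F′′′(0) = 0
Then c_k = F^(k)(0)/k! gives each Taylor coefficient.

s^2/8 + 1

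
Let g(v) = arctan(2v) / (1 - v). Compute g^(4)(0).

Multiply the two series term by term and collect like powers.
The coefficient of v^4 in the expansion is -2/3, so g^(4)(0) = 4! * (-2/3) = -16.

-16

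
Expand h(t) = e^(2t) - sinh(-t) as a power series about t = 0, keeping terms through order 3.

3*t^3/2 + 2*t^2 + 3*t + 1

Expand each term separately and add.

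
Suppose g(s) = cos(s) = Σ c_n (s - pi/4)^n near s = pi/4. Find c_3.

sqrt(2)/12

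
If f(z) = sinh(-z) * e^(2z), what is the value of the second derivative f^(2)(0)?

Multiply the two series term by term and collect like powers.
The coefficient of z^2 in the expansion is -2, so f′′(0) = 2! * (-2) = -4.

-4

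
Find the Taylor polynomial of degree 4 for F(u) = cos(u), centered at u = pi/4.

sqrt(2)*(u - pi/4)^4/48 + sqrt(2)*(u - pi/4)^3/12 - sqrt(2)*(u - pi/4)^2/4 - sqrt(2)*(u - pi/4)/2 + sqrt(2)/2

Use the known series and substitute for the argument.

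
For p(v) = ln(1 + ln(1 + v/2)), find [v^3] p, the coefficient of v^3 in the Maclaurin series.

7/48

Compose series: expand the inner function first, then feed it into the outer expansion.
So c_3 = p′′′(0)/3! = 7/48.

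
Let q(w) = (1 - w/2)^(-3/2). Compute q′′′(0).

105/64

Differentiate repeatedly and evaluate at the center.
From the series, [w^3] q = 35/128; multiply by 3! = 6 to get 105/64.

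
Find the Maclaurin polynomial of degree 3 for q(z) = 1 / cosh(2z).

Write the quotient as an unknown series and match coefficients against numerator = denominator · series.
q(0) = 1
q′(0) = 0
q′′(0) = -4
q′′′(0) = 0

1 - 2*z^2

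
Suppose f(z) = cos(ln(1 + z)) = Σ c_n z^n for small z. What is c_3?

1/2

Plug the Maclaurin series of the inner function into that of the outer and collect terms.
f(0) = 1
f′(0) = 0
f′′(0) = -1
f′′′(0) = 3
So c_3 = f′′′(0)/3! = 1/2.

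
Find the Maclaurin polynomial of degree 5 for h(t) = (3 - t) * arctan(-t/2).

Multiply each power in the prefactor through the base expansion.
h(0) = 0
h′(0) = -3/2
h′′(0) = 1
h′′′(0) = 3/4
h^(4)(0) = -1
h^(5)(0) = -9/4
The Taylor polynomial is Σ h^(k)(0)/k! · t^k.

-3*t^5/160 - t^4/24 + t^3/8 + t^2/2 - 3*t/2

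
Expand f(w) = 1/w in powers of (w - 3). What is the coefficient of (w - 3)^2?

Apply the Taylor formula c_k = f^(k)(a)/k!.
f(3) = 1/3
f′(3) = -1/9
f′′(3) = 2/27
Dividing each by k! gives the coefficients c_0, ..., c_2.

1/27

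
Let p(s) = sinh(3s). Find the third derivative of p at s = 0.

27

The coefficient of s^3 in the expansion is 9/2, so p′′′(0) = 3! * (9/2) = 27.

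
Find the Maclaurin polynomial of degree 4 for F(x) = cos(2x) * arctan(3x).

Multiply the two series term by term and collect like powers.
F(0) = 0
F′(0) = 3
F′′(0) = 0
F′′′(0) = -90
F^(4)(0) = 0

-15*x^3 + 3*x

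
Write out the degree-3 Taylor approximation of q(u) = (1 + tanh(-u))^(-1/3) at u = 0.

Compose series: expand the inner function first, then feed it into the outer expansion.
[u^0] = 1;  [u^1] = 1/3;  [u^2] = 2/9;  [u^3] = 5/81.

5*u^3/81 + 2*u^2/9 + u/3 + 1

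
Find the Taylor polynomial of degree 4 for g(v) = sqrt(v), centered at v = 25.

Apply the Taylor formula c_k = f^(k)(a)/k!.
g(25) = 5
g′(25) = 1/10
g′′(25) = -1/500
g′′′(25) = 3/25000
g^(4)(25) = -3/250000

-(v - 25)^4/2000000 + (v - 25)^3/50000 - (v - 25)^2/1000 + (v - 25)/10 + 5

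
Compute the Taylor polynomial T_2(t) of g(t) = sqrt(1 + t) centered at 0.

[t^0] = 1;  [t^1] = 1/2;  [t^2] = -1/8.

-t^2/8 + t/2 + 1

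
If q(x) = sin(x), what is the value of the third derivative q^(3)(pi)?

1

The coefficient of (x - pi)^3 in the expansion is 1/6, so q′′′(pi) = 3! * (1/6) = 1.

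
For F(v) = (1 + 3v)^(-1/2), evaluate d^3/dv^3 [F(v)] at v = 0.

From the series, [v^3] F = -135/16; multiply by 3! = 6 to get -405/8.

-405/8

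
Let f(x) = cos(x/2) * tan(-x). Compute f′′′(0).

-5/4

Take the Cauchy product of the two expansions.
From the series, [x^3] f = -5/24; multiply by 3! = 6 to get -5/4.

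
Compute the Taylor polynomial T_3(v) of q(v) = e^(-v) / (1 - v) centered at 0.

v^3/3 + v^2/2 + 1

Multiply the two series term by term and collect like powers.
[v^0] = 1;  [v^1] = 0;  [v^2] = 1/2;  [v^3] = 1/3.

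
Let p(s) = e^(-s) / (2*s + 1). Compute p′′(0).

Use 1/(1 - r) = Σ r^k on the denominator, then take the Cauchy product.
From the series, [s^2] p = 13/2; multiply by 2! = 2 to get 13.

13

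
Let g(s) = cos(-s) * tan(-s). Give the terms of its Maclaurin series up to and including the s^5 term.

-s^5/120 + s^3/6 - s

Take the Cauchy product of the two expansions.
g(0) = 0
g′(0) = -1
g′′(0) = 0
g′′′(0) = 1
g^(4)(0) = 0
g^(5)(0) = -1
Dividing each by k! gives the coefficients c_0, ..., c_5.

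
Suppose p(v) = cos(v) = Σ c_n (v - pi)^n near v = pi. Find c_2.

1/2

p(pi) = -1
p′(pi) = 0
p′′(pi) = 1
Dividing each by k! gives the coefficients c_0, ..., c_2.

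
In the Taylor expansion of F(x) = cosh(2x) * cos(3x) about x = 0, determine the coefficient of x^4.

Take the Cauchy product of the two expansions.
F(0) = 1
F′(0) = 0
F′′(0) = -5
F′′′(0) = 0
F^(4)(0) = -119

-119/24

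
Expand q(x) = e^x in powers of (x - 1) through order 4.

[(x - 1)^0] = e;  [(x - 1)^1] = e;  [(x - 1)^2] = e/2;  [(x - 1)^3] = e/6;  [(x - 1)^4] = e/24.

e*(x - 1)^4/24 + e*(x - 1)^3/6 + e*(x - 1)^2/2 + e*(x - 1) + e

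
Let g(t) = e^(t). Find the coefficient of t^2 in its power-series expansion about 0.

g(0) = 1
g′(0) = 1
g′′(0) = 1
So c_2 = g′′(0)/2! = 1/2.

1/2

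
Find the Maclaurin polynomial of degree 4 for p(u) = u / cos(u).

Invert the denominator's series and multiply.
[u^0] = 0;  [u^1] = 1;  [u^2] = 0;  [u^3] = 1/2;  [u^4] = 0.

u^3/2 + u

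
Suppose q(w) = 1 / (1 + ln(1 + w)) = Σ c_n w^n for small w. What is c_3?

Use the geometric series for the reciprocal, then substitute.
q(0) = 1
q′(0) = -1
q′′(0) = 3
q′′′(0) = -14
So c_3 = q′′′(0)/3! = -7/3.

-7/3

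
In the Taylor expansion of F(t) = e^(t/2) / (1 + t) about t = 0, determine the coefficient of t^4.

Multiply the two series term by term and collect like powers.
F(0) = 1
F′(0) = -1/2
F′′(0) = 5/4
F′′′(0) = -29/8
F^(4)(0) = 233/16
So c_4 = F^(4)(0)/4! = 233/384.

233/384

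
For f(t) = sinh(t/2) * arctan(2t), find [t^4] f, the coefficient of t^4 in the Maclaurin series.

-31/24

Expand each factor separately, then convolve coefficients.
So c_4 = f^(4)(0)/4! = -31/24.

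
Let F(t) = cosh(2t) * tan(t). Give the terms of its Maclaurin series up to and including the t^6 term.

22*t^5/15 + 7*t^3/3 + t

Take the Cauchy product of the two expansions.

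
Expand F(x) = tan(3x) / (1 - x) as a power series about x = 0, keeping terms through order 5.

Write out both Maclaurin series and multiply, keeping only the needed powers.
F(0) = 0
F′(0) = 3
F′′(0) = 6
F′′′(0) = 72
F^(4)(0) = 288
F^(5)(0) = 5328
Then c_k = F^(k)(0)/k! gives each Taylor coefficient.

222*x^5/5 + 12*x^4 + 12*x^3 + 3*x^2 + 3*x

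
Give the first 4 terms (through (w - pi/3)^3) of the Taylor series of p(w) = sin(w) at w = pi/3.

Differentiate repeatedly and evaluate at the center.

-(w - pi/3)^3/12 - sqrt(3)*(w - pi/3)^2/4 + (w - pi/3)/2 + sqrt(3)/2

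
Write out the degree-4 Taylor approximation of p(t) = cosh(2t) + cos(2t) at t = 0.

Add the two expansions coefficient-wise.

4*t^4/3 + 2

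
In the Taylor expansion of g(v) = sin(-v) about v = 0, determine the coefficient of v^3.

1/6

Apply the Taylor formula c_k = f^(k)(a)/k!.
g(0) = 0
g′(0) = -1
g′′(0) = 0
g′′′(0) = 1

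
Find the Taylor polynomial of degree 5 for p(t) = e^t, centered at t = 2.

Apply the Taylor formula c_k = f^(k)(a)/k!.
p(2) = e^(2)
p′(2) = e^(2)
p′′(2) = e^(2)
p′′′(2) = e^(2)
p^(4)(2) = e^(2)
p^(5)(2) = e^(2)

(t - 2)^5*e^(2)/120 + (t - 2)^4*e^(2)/24 + (t - 2)^3*e^(2)/6 + (t - 2)^2*e^(2)/2 + (t - 2)*e^(2) + e^(2)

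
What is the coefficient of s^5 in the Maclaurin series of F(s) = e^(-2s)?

F(0) = 1
F′(0) = -2
F′′(0) = 4
F′′′(0) = -8
F^(4)(0) = 16
F^(5)(0) = -32
Dividing each by k! gives the coefficients c_0, ..., c_5.

-4/15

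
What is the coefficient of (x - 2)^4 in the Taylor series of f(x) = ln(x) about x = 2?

-1/64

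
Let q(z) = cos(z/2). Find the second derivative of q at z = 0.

Differentiate repeatedly and evaluate at the center.
The coefficient of z^2 in the expansion is -1/8, so q′′(0) = 2! * (-1/8) = -1/4.

-1/4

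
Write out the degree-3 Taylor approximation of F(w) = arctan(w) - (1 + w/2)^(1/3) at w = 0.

-221*w^3/648 + w^2/36 + 5*w/6 - 1

Combine the two series term by term.
F(0) = -1
F′(0) = 5/6
F′′(0) = 1/18
F′′′(0) = -221/108
Dividing each by k! gives the coefficients c_0, ..., c_3.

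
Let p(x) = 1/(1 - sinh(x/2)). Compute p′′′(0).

7/8

Plug the Maclaurin series of the inner function into that of the outer and collect terms.
The coefficient of x^3 in the expansion is 7/48, so p′′′(0) = 3! * (7/48) = 7/8.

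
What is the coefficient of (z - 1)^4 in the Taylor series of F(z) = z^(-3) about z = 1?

15

Use the known series and substitute for the argument.
F(1) = 1
F′(1) = -3
F′′(1) = 12
F′′′(1) = -60
F^(4)(1) = 360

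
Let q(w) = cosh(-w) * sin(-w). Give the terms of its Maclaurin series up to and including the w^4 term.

Multiply the two series term by term and collect like powers.

-w^3/3 - w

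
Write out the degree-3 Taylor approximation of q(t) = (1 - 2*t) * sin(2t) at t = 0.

Distribute the polynomial across the series and collect like powers.
q(0) = 0
q′(0) = 2
q′′(0) = -8
q′′′(0) = -8

-4*t^3/3 - 4*t^2 + 2*t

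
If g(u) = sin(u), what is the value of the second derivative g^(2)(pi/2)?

-1

From the series, [(u - pi/2)^2] g = -1/2; multiply by 2! = 2 to get -1.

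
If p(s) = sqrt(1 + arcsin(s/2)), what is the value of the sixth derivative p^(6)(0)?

-7*2^(419/781)*3^(714/781)*5^(651/781)*7^(199/781)/225

Substitute the inner expansion into the outer series and collect powers.
The coefficient of s^6 in the expansion is -3169/2949120, so p^(6)(0) = 6! * (-3169/2949120) = -7*2^(419/781)*3^(714/781)*5^(651/781)*7^(199/781)/225.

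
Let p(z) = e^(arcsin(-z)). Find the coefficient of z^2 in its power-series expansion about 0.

Substitute the inner expansion into the outer series and collect powers.
p(0) = 1
p′(0) = -1
p′′(0) = 1

1/2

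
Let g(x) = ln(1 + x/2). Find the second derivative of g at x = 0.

-1/4

Compute the successive derivatives at the expansion point and divide by k!.
From the series, [x^2] g = -1/8; multiply by 2! = 2 to get -1/4.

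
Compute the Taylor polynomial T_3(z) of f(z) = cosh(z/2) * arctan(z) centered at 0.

-5*z^3/24 + z

Multiply the two series term by term and collect like powers.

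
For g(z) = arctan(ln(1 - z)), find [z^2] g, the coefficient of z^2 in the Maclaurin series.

-1/2

Substitute the inner expansion into the outer series and collect powers.
[z^0] = 0;  [z^1] = -1;  [z^2] = -1/2.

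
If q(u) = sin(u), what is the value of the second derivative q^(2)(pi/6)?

-1/2

The coefficient of (u - pi/6)^2 in the expansion is -1/4, so q′′(pi/6) = 2! * (-1/4) = -1/2.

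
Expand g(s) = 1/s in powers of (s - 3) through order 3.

Use the known series and substitute for the argument.
g(3) = 1/3
g′(3) = -1/9
g′′(3) = 2/27
g′′′(3) = -2/27
Then c_k = g^(k)(3)/k! gives each Taylor coefficient.

-(s - 3)^3/81 + (s - 3)^2/27 - (s - 3)/9 + 1/3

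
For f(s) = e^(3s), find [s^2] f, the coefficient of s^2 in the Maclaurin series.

9/2

[s^0] = 1;  [s^1] = 3;  [s^2] = 9/2.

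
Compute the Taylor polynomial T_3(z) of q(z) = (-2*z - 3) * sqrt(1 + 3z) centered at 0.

Multiply each power in the prefactor through the base expansion.
q(0) = -3
q′(0) = -13/2
q′′(0) = 3/4
q′′′(0) = -135/8

-45*z^3/16 + 3*z^2/8 - 13*z/2 - 3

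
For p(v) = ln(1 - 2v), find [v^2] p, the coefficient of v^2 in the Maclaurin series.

[v^0] = 0;  [v^1] = -2;  [v^2] = -2.
So c_2 = p′′(0)/2! = -2.

-2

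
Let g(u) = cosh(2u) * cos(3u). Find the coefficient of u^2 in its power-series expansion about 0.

-5/2

Multiply the two series term by term and collect like powers.
[u^0] = 1;  [u^1] = 0;  [u^2] = -5/2.
So c_2 = g′′(0)/2! = -5/2.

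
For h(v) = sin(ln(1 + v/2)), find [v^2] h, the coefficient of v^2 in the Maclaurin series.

-1/8

Compose series: expand the inner function first, then feed it into the outer expansion.
h(0) = 0
h′(0) = 1/2
h′′(0) = -1/4
The Taylor polynomial is Σ h^(k)(0)/k! · v^k.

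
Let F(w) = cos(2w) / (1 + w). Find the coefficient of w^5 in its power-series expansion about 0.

Expand each factor separately, then convolve coefficients.
[w^0] = 1;  [w^1] = -1;  [w^2] = -1;  [w^3] = 1;  [w^4] = -1/3;  [w^5] = 1/3.

1/3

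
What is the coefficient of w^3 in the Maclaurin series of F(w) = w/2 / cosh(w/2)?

-1/16

Write the quotient as an unknown series and match coefficients against numerator = denominator · series.
F(0) = 0
F′(0) = 1/2
F′′(0) = 0
F′′′(0) = -3/8
So c_3 = F′′′(0)/3! = -1/16.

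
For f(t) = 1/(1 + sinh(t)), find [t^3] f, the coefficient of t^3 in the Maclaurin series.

Compose series: expand the inner function first, then feed it into the outer expansion.

-7/6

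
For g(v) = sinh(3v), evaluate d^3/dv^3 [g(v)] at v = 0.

The coefficient of v^3 in the expansion is 9/2, so g′′′(0) = 3! * (9/2) = 27.

27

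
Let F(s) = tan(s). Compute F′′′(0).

2

From the series, [s^3] F = 1/3; multiply by 3! = 6 to get 2.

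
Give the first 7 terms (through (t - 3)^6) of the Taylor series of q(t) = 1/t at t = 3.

(t - 3)^6/2187 - (t - 3)^5/729 + (t - 3)^4/243 - (t - 3)^3/81 + (t - 3)^2/27 - (t - 3)/9 + 1/3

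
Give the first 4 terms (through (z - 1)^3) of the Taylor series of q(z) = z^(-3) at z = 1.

-10*(z - 1)^3 + 6*(z - 1)^2 - 3*(z - 1) + 1

q(1) = 1
q′(1) = -3
q′′(1) = 12
q′′′(1) = -60
Dividing each by k! gives the coefficients c_0, ..., c_3.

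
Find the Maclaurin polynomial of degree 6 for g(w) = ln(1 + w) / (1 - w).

37*w^6/60 + 47*w^5/60 + 7*w^4/12 + 5*w^3/6 + w^2/2 + w

Write out both Maclaurin series and multiply, keeping only the needed powers.
[w^0] = 0;  [w^1] = 1;  [w^2] = 1/2;  [w^3] = 5/6;  [w^4] = 7/12;  [w^5] = 47/60;  [w^6] = 37/60.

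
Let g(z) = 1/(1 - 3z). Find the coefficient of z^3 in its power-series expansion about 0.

27

g(0) = 1
g′(0) = 3
g′′(0) = 18
g′′′(0) = 162
So c_3 = g′′′(0)/3! = 27.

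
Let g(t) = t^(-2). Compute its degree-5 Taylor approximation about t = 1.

g(1) = 1
g′(1) = -2
g′′(1) = 6
g′′′(1) = -24
g^(4)(1) = 120
g^(5)(1) = -720

-6*(t - 1)^5 + 5*(t - 1)^4 - 4*(t - 1)^3 + 3*(t - 1)^2 - 2*(t - 1) + 1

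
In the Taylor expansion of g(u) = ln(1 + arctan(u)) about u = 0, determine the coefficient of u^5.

1/15

Plug the Maclaurin series of the inner function into that of the outer and collect terms.
g(0) = 0
g′(0) = 1
g′′(0) = -1
g′′′(0) = 0
g^(4)(0) = 2
g^(5)(0) = 8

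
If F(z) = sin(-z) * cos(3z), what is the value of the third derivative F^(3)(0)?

28

Take the Cauchy product of the two expansions.
The coefficient of z^3 in the expansion is 14/3, so F′′′(0) = 3! * (14/3) = 28.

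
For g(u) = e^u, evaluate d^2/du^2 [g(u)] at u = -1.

e^(-1)

Use the known series and substitute for the argument.
The coefficient of (u + 1)^2 in the expansion is e^(-1)/2, so g′′(-1) = 2! * (e^(-1)/2) = e^(-1).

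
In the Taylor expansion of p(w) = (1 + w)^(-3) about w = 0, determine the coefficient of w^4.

Differentiate repeatedly and evaluate at the center.
p(0) = 1
p′(0) = -3
p′′(0) = 12
p′′′(0) = -60
p^(4)(0) = 360

15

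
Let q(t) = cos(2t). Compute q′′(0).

Compute the successive derivatives at the expansion point and divide by k!.
The coefficient of t^2 in the expansion is -2, so q′′(0) = 2! * (-2) = -4.

-4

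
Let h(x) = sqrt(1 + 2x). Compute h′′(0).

-1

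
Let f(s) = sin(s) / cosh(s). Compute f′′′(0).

-4

Write the quotient as an unknown series and match coefficients against numerator = denominator · series.
The coefficient of s^3 in the expansion is -2/3, so f′′′(0) = 3! * (-2/3) = -4.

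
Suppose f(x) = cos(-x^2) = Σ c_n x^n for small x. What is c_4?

Differentiate repeatedly and evaluate at the center.
f(0) = 1
f′(0) = 0
f′′(0) = 0
f′′′(0) = 0
f^(4)(0) = -12
So c_4 = f^(4)(0)/4! = -1/2.

-1/2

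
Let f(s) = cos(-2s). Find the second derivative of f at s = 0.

-4

The coefficient of s^2 in the expansion is -2, so f′′(0) = 2! * (-2) = -4.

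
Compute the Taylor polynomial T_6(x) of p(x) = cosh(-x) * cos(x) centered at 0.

1 - x^4/6

Expand each factor separately, then convolve coefficients.
p(0) = 1
p′(0) = 0
p′′(0) = 0
p′′′(0) = 0
p^(4)(0) = -4
p^(5)(0) = 0
p^(6)(0) = 0
Then c_k = p^(k)(0)/k! gives each Taylor coefficient.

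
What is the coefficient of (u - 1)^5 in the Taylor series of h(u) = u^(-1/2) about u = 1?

[(u - 1)^0] = 1;  [(u - 1)^1] = -1/2;  [(u - 1)^2] = 3/8;  [(u - 1)^3] = -5/16;  [(u - 1)^4] = 35/128;  [(u - 1)^5] = -63/256.

-63/256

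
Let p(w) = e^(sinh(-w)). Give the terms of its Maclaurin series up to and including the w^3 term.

Let u equal the inner series; expand the outer function in u and truncate.
p(0) = 1
p′(0) = -1
p′′(0) = 1
p′′′(0) = -2
The Taylor polynomial is Σ p^(k)(0)/k! · w^k.

-w^3/3 + w^2/2 - w + 1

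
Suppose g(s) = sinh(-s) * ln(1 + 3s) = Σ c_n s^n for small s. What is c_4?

Multiply the two series term by term and collect like powers.

-19/2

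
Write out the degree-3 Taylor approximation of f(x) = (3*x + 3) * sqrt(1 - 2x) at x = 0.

-3*x^3 - 9*x^2/2 + 3

Multiply each power in the prefactor through the base expansion.
[x^0] = 3;  [x^1] = 0;  [x^2] = -9/2;  [x^3] = -3.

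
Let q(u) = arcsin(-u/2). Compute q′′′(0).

-1/8

Compute the successive derivatives at the expansion point and divide by k!.
The coefficient of u^3 in the expansion is -1/48, so q′′′(0) = 3! * (-1/48) = -1/8.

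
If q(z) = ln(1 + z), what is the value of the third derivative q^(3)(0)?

From the series, [z^3] q = 1/3; multiply by 3! = 6 to get 2.

2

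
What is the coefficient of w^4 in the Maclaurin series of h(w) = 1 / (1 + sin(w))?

2/3

Write 1/(1+u) = 1 - u + u^2 - u^3 + ... and substitute the series for u.
h(0) = 1
h′(0) = -1
h′′(0) = 2
h′′′(0) = -5
h^(4)(0) = 16
So c_4 = h^(4)(0)/4! = 2/3.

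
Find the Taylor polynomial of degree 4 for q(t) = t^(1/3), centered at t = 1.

Apply the Taylor formula c_k = f^(k)(a)/k!.
[(t - 1)^0] = 1;  [(t - 1)^1] = 1/3;  [(t - 1)^2] = -1/9;  [(t - 1)^3] = 5/81;  [(t - 1)^4] = -10/243.

-10*(t - 1)^4/243 + 5*(t - 1)^3/81 - (t - 1)^2/9 + (t - 1)/3 + 1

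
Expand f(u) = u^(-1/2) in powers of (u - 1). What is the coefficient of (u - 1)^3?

-5/16

f(1) = 1
f′(1) = -1/2
f′′(1) = 3/4
f′′′(1) = -15/8
Dividing each by k! gives the coefficients c_0, ..., c_3.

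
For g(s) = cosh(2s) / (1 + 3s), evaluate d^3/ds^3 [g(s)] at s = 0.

-198

Multiply the two series term by term and collect like powers.
The coefficient of s^3 in the expansion is -33, so g′′′(0) = 3! * (-33) = -198.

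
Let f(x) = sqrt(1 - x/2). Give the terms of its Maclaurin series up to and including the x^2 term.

f(0) = 1
f′(0) = -1/4
f′′(0) = -1/16

-x^2/32 - x/4 + 1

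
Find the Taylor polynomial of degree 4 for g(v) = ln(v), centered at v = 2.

-(v - 2)^4/64 + (v - 2)^3/24 - (v - 2)^2/8 + (v - 2)/2 + ln(2)

g(2) = ln(2)
g′(2) = 1/2
g′′(2) = -1/4
g′′′(2) = 1/4
g^(4)(2) = -3/8
Dividing each by k! gives the coefficients c_0, ..., c_4.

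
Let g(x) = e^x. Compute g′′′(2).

e^(2)

Apply the Taylor formula c_k = f^(k)(a)/k!.
The coefficient of (x - 2)^3 in the expansion is e^(2)/6, so g′′′(2) = 3! * (e^(2)/6) = e^(2).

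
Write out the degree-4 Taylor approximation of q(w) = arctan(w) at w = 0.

q(0) = 0
q′(0) = 1
q′′(0) = 0
q′′′(0) = -2
q^(4)(0) = 0

-w^3/3 + w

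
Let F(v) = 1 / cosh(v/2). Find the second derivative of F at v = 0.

-1/4

Divide the numerator series by the denominator series (power-series long division).
The coefficient of v^2 in the expansion is -1/8, so F′′(0) = 2! * (-1/8) = -1/4.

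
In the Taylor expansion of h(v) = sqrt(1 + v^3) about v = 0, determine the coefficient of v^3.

1/2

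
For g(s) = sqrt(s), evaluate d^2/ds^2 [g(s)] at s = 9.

-1/108

The coefficient of (s - 9)^2 in the expansion is -1/216, so g′′(9) = 2! * (-1/216) = -1/108.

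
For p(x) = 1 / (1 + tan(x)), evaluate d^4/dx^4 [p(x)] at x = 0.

40

Expand as Σ (-1)^k u^k with u equal to the inner function's series.
The coefficient of x^4 in the expansion is 5/3, so p^(4)(0) = 4! * (5/3) = 40.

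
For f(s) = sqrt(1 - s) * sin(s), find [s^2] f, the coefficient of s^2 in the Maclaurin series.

-1/2

Take the Cauchy product of the two expansions.
[s^0] = 0;  [s^1] = 1;  [s^2] = -1/2.
So c_2 = f′′(0)/2! = -1/2.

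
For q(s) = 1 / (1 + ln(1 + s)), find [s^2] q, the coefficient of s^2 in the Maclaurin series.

3/2

Write 1/(1+u) = 1 - u + u^2 - u^3 + ... and substitute the series for u.
q(0) = 1
q′(0) = -1
q′′(0) = 3
The Taylor polynomial is Σ q^(k)(0)/k! · s^k.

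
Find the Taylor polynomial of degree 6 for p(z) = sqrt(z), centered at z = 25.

-21*(z - 25)^6/50000000000 + 7*(z - 25)^5/500000000 - (z - 25)^4/2000000 + (z - 25)^3/50000 - (z - 25)^2/1000 + (z - 25)/10 + 5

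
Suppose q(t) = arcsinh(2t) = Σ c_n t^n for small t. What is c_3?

-4/3

q(0) = 0
q′(0) = 2
q′′(0) = 0
q′′′(0) = -8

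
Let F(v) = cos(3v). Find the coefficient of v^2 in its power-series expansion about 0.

F(0) = 1
F′(0) = 0
F′′(0) = -9
The Taylor polynomial is Σ F^(k)(0)/k! · v^k.

-9/2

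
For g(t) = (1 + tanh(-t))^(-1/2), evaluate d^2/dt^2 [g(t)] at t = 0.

Plug the Maclaurin series of the inner function into that of the outer and collect terms.
The coefficient of t^2 in the expansion is 3/8, so g′′(0) = 2! * (3/8) = 3/4.

3/4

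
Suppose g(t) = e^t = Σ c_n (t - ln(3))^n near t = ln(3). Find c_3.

[(t - ln(3))^0] = 3;  [(t - ln(3))^1] = 3;  [(t - ln(3))^2] = 3/2;  [(t - ln(3))^3] = 1/2.

1/2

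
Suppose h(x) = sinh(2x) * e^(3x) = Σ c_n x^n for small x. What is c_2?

6

Expand each factor separately, then convolve coefficients.
[x^0] = 0;  [x^1] = 2;  [x^2] = 6.
So c_2 = h′′(0)/2! = 6.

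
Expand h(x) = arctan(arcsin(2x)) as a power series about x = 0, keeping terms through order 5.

Compose series: expand the inner function first, then feed it into the outer expansion.
[x^0] = 0;  [x^1] = 2;  [x^2] = 0;  [x^3] = -4/3;  [x^4] = 0;  [x^5] = 52/15.

52*x^5/15 - 4*x^3/3 + 2*x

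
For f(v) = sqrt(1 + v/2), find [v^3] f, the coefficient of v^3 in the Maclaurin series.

1/128

[v^0] = 1;  [v^1] = 1/4;  [v^2] = -1/32;  [v^3] = 1/128.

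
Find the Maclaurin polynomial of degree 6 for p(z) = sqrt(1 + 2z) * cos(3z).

Write out both Maclaurin series and multiply, keeping only the needed powers.
[z^0] = 1;  [z^1] = 1;  [z^2] = -5;  [z^3] = -4;  [z^4] = 5;  [z^5] = 2;  [z^6] = -6/5.

-6*z^6/5 + 2*z^5 + 5*z^4 - 4*z^3 - 5*z^2 + z + 1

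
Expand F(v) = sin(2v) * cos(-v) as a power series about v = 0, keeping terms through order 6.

61*v^5/60 - 7*v^3/3 + 2*v

Take the Cauchy product of the two expansions.
[v^0] = 0;  [v^1] = 2;  [v^2] = 0;  [v^3] = -7/3;  [v^4] = 0;  [v^5] = 61/60;  [v^6] = 0.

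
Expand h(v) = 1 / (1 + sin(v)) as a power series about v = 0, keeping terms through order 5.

Use the geometric series for the reciprocal, then substitute.
[v^0] = 1;  [v^1] = -1;  [v^2] = 1;  [v^3] = -5/6;  [v^4] = 2/3;  [v^5] = -61/120.

-61*v^5/120 + 2*v^4/3 - 5*v^3/6 + v^2 - v + 1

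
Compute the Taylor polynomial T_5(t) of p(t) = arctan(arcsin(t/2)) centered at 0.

Let u equal the inner series; expand the outer function in u and truncate.
[t^0] = 0;  [t^1] = 1/2;  [t^2] = 0;  [t^3] = -1/48;  [t^4] = 0;  [t^5] = 13/3840.

13*t^5/3840 - t^3/48 + t/2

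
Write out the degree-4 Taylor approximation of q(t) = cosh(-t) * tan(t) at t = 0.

Expand each factor separately, then convolve coefficients.
q(0) = 0
q′(0) = 1
q′′(0) = 0
q′′′(0) = 5
q^(4)(0) = 0

5*t^3/6 + t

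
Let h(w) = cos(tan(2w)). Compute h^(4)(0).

Compose series: expand the inner function first, then feed it into the outer expansion.
The coefficient of w^4 in the expansion is -14/3, so h^(4)(0) = 4! * (-14/3) = -112.

-112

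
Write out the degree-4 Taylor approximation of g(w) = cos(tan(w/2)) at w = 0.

-7*w^4/384 - w^2/8 + 1

Substitute the inner expansion into the outer series and collect powers.
g(0) = 1
g′(0) = 0
g′′(0) = -1/4
g′′′(0) = 0
g^(4)(0) = -7/16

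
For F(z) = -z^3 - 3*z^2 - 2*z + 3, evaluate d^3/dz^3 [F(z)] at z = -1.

-6

The coefficient of (z + 1)^3 in the expansion is -1, so F′′′(-1) = 3! * (-1) = -6.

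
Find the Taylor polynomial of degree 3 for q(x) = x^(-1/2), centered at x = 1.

q(1) = 1
q′(1) = -1/2
q′′(1) = 3/4
q′′′(1) = -15/8

-5*(x - 1)^3/16 + 3*(x - 1)^2/8 - (x - 1)/2 + 1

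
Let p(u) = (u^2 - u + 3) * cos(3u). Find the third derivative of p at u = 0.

27

Multiply each power in the prefactor through the base expansion.
From the series, [u^3] p = 9/2; multiply by 3! = 6 to get 27.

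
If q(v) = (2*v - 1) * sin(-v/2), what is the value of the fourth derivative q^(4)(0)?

1

Distribute the polynomial across the series and collect like powers.
The coefficient of v^4 in the expansion is 1/24, so q^(4)(0) = 4! * (1/24) = 1.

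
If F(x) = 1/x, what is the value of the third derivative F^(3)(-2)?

Apply the Taylor formula c_k = f^(k)(a)/k!.
The coefficient of (x + 2)^3 in the expansion is -1/16, so F′′′(-2) = 3! * (-1/16) = -3/8.

-3/8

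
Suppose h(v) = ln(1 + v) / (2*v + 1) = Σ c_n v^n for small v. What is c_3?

16/3

Expand 1/(denominator) as a geometric series and multiply by the numerator's series.
So c_3 = h′′′(0)/3! = 16/3.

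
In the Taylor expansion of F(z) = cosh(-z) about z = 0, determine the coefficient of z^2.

1/2

Compute the successive derivatives at the expansion point and divide by k!.
F(0) = 1
F′(0) = 0
F′′(0) = 1
Dividing each by k! gives the coefficients c_0, ..., c_2.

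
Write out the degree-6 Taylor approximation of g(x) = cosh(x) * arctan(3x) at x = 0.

1769*x^5/40 - 15*x^3/2 + 3*x

Expand each factor separately, then convolve coefficients.
g(0) = 0
g′(0) = 3
g′′(0) = 0
g′′′(0) = -45
g^(4)(0) = 0
g^(5)(0) = 5307
g^(6)(0) = 0
Dividing each by k! gives the coefficients c_0, ..., c_6.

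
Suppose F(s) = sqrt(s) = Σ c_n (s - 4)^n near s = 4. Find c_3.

c_3 = F′′′(4)/3! = 1/512.

1/512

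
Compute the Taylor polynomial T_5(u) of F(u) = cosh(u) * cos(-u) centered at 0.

Write out both Maclaurin series and multiply, keeping only the needed powers.

1 - u^4/6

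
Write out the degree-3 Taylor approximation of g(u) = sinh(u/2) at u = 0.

u^3/48 + u/2

Use the known series and substitute for the argument.
[u^0] = 0;  [u^1] = 1/2;  [u^2] = 0;  [u^3] = 1/48.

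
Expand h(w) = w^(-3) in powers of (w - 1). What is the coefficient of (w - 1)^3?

-10

Differentiate repeatedly and evaluate at the center.
So c_3 = h′′′(1)/3! = -10.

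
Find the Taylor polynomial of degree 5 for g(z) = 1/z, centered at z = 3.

-(z - 3)^5/729 + (z - 3)^4/243 - (z - 3)^3/81 + (z - 3)^2/27 - (z - 3)/9 + 1/3

[(z - 3)^0] = 1/3;  [(z - 3)^1] = -1/9;  [(z - 3)^2] = 1/27;  [(z - 3)^3] = -1/81;  [(z - 3)^4] = 1/243;  [(z - 3)^5] = -1/729.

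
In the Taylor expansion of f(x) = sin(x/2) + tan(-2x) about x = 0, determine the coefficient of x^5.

-5461/1280

Combine the two series term by term.
f(0) = 0
f′(0) = -3/2
f′′(0) = 0
f′′′(0) = -129/8
f^(4)(0) = 0
f^(5)(0) = -16383/32
The Taylor polynomial is Σ f^(k)(0)/k! · x^k.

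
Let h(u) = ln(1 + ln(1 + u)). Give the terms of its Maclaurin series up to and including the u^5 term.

19*u^5/10 - 35*u^4/24 + 7*u^3/6 - u^2 + u

Compose series: expand the inner function first, then feed it into the outer expansion.
h(0) = 0
h′(0) = 1
h′′(0) = -2
h′′′(0) = 7
h^(4)(0) = -35
h^(5)(0) = 228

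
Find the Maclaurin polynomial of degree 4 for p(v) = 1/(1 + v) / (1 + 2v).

31*v^4 - 15*v^3 + 7*v^2 - 3*v + 1

Write out both Maclaurin series and multiply, keeping only the needed powers.
[v^0] = 1;  [v^1] = -3;  [v^2] = 7;  [v^3] = -15;  [v^4] = 31.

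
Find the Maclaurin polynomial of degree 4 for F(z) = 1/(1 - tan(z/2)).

5*z^4/48 + z^3/6 + z^2/4 + z/2 + 1

Plug the Maclaurin series of the inner function into that of the outer and collect terms.
F(0) = 1
F′(0) = 1/2
F′′(0) = 1/2
F′′′(0) = 1
F^(4)(0) = 5/2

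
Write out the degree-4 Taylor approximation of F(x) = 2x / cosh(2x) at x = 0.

Divide the numerator series by the denominator series (power-series long division).

-4*x^3 + 2*x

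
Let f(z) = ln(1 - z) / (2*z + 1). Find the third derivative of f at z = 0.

-20

Expand 1/(denominator) as a geometric series and multiply by the numerator's series.
The coefficient of z^3 in the expansion is -10/3, so f′′′(0) = 3! * (-10/3) = -20.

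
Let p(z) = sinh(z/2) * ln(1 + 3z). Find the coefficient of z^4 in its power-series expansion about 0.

Expand each factor separately, then convolve coefficients.
So c_4 = p^(4)(0)/4! = 73/16.

73/16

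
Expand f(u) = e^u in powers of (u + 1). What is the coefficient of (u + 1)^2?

e^(-1)/2

Compute the successive derivatives at the expansion point and divide by k!.
[(u + 1)^0] = e^(-1);  [(u + 1)^1] = e^(-1);  [(u + 1)^2] = e^(-1)/2.
So c_2 = f′′(-1)/2! = e^(-1)/2.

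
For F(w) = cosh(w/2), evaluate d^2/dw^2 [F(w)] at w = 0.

The coefficient of w^2 in the expansion is 1/8, so F′′(0) = 2! * (1/8) = 1/4.

1/4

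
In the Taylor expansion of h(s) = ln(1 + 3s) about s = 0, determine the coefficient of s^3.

9

[s^0] = 0;  [s^1] = 3;  [s^2] = -9/2;  [s^3] = 9.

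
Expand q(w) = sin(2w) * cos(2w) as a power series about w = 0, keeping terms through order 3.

Take the Cauchy product of the two expansions.

-16*w^3/3 + 2*w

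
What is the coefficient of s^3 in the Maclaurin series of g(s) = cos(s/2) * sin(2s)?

Write out both Maclaurin series and multiply, keeping only the needed powers.

-19/12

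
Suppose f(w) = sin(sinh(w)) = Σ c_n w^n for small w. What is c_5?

Compose series: expand the inner function first, then feed it into the outer expansion.
f(0) = 0
f′(0) = 1
f′′(0) = 0
f′′′(0) = 0
f^(4)(0) = 0
f^(5)(0) = -8
So c_5 = f^(5)(0)/5! = -1/15.

-1/15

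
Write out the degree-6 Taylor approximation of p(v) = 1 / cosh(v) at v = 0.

-61*v^6/720 + 5*v^4/24 - v^2/2 + 1

Write the quotient as an unknown series and match coefficients against numerator = denominator · series.
p(0) = 1
p′(0) = 0
p′′(0) = -1
p′′′(0) = 0
p^(4)(0) = 5
p^(5)(0) = 0
p^(6)(0) = -61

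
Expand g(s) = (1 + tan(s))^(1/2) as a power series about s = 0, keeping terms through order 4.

Let u equal the inner series; expand the outer function in u and truncate.
g(0) = 1
g′(0) = 1/2
g′′(0) = -1/4
g′′′(0) = 11/8
g^(4)(0) = -47/16

-47*s^4/384 + 11*s^3/48 - s^2/8 + s/2 + 1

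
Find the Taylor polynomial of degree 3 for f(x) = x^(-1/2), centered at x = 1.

Compute the successive derivatives at the expansion point and divide by k!.
f(1) = 1
f′(1) = -1/2
f′′(1) = 3/4
f′′′(1) = -15/8

-5*(x - 1)^3/16 + 3*(x - 1)^2/8 - (x - 1)/2 + 1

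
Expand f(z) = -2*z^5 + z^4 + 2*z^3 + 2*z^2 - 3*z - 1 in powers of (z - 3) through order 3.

-166*(z - 3)^3 - 466*(z - 3)^2 - 639*(z - 3) - 343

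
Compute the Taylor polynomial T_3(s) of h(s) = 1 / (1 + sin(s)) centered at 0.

-5*s^3/6 + s^2 - s + 1

Expand as Σ (-1)^k u^k with u equal to the inner function's series.
[s^0] = 1;  [s^1] = -1;  [s^2] = 1;  [s^3] = -5/6.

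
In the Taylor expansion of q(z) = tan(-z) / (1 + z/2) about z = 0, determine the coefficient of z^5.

-67/240

Take the Cauchy product of the two expansions.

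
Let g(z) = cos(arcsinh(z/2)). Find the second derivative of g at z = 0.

Plug the Maclaurin series of the inner function into that of the outer and collect terms.
From the series, [z^2] g = -1/8; multiply by 2! = 2 to get -1/4.

-1/4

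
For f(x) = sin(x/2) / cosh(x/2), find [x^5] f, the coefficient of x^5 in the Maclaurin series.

Invert the denominator's series and multiply.
f(0) = 0
f′(0) = 1/2
f′′(0) = 0
f′′′(0) = -1/2
f^(4)(0) = 0
f^(5)(0) = 9/8
The Taylor polynomial is Σ f^(k)(0)/k! · x^k.

3/320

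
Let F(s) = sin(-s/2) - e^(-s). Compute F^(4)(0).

Combine the two series term by term.
The coefficient of s^4 in the expansion is -1/24, so F^(4)(0) = 4! * (-1/24) = -1.

-1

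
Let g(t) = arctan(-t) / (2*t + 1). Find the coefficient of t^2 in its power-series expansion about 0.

2

Expand 1/(denominator) as a geometric series and multiply by the numerator's series.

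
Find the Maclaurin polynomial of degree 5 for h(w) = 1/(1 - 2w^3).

h(0) = 1
h′(0) = 0
h′′(0) = 0
h′′′(0) = 12
h^(4)(0) = 0
h^(5)(0) = 0

2*w^3 + 1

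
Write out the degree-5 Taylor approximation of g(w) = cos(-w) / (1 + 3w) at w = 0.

Write out both Maclaurin series and multiply, keeping only the needed powers.
g(0) = 1
g′(0) = -3
g′′(0) = 17
g′′′(0) = -153
g^(4)(0) = 1837
g^(5)(0) = -27555

-1837*w^5/8 + 1837*w^4/24 - 51*w^3/2 + 17*w^2/2 - 3*w + 1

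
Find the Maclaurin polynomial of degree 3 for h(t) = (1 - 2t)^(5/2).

-5*t^3/2 + 15*t^2/2 - 5*t + 1

h(0) = 1
h′(0) = -5
h′′(0) = 15
h′′′(0) = -15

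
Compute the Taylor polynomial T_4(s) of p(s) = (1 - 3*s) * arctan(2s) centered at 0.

Multiply each power in the prefactor through the base expansion.

8*s^4 - 8*s^3/3 - 6*s^2 + 2*s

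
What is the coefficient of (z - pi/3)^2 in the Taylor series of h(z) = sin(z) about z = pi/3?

Use the known series and substitute for the argument.

-sqrt(3)/4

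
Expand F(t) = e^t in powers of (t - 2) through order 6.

F(2) = e^(2)
F′(2) = e^(2)
F′′(2) = e^(2)
F′′′(2) = e^(2)
F^(4)(2) = e^(2)
F^(5)(2) = e^(2)
F^(6)(2) = e^(2)
The Taylor polynomial is Σ F^(k)(2)/k! · (t - 2)^k.

(t - 2)^6*e^(2)/720 + (t - 2)^5*e^(2)/120 + (t - 2)^4*e^(2)/24 + (t - 2)^3*e^(2)/6 + (t - 2)^2*e^(2)/2 + (t - 2)*e^(2) + e^(2)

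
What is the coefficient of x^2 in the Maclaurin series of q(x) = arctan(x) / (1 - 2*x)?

Use 1/(1 - r) = Σ r^k on the denominator, then take the Cauchy product.

2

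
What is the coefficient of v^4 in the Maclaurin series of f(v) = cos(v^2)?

[v^0] = 1;  [v^1] = 0;  [v^2] = 0;  [v^3] = 0;  [v^4] = -1/2.

-1/2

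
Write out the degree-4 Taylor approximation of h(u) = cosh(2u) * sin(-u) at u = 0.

Write out both Maclaurin series and multiply, keeping only the needed powers.
h(0) = 0
h′(0) = -1
h′′(0) = 0
h′′′(0) = -11
h^(4)(0) = 0
Dividing each by k! gives the coefficients c_0, ..., c_4.

-11*u^3/6 - u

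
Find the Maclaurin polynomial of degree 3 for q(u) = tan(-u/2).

q(0) = 0
q′(0) = -1/2
q′′(0) = 0
q′′′(0) = -1/4
The Taylor polynomial is Σ q^(k)(0)/k! · u^k.

-u^3/24 - u/2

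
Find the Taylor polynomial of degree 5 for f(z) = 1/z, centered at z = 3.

[(z - 3)^0] = 1/3;  [(z - 3)^1] = -1/9;  [(z - 3)^2] = 1/27;  [(z - 3)^3] = -1/81;  [(z - 3)^4] = 1/243;  [(z - 3)^5] = -1/729.

-(z - 3)^5/729 + (z - 3)^4/243 - (z - 3)^3/81 + (z - 3)^2/27 - (z - 3)/9 + 1/3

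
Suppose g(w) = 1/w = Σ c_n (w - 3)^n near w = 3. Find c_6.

1/2187

Apply the Taylor formula c_k = f^(k)(a)/k!.
[(w - 3)^0] = 1/3;  [(w - 3)^1] = -1/9;  [(w - 3)^2] = 1/27;  [(w - 3)^3] = -1/81;  [(w - 3)^4] = 1/243;  [(w - 3)^5] = -1/729;  [(w - 3)^6] = 1/2187.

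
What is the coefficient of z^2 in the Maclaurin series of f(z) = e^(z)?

1/2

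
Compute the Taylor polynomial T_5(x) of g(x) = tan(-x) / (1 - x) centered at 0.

Take the Cauchy product of the two expansions.
[x^0] = 0;  [x^1] = -1;  [x^2] = -1;  [x^3] = -4/3;  [x^4] = -4/3;  [x^5] = -22/15.

-22*x^5/15 - 4*x^4/3 - 4*x^3/3 - x^2 - x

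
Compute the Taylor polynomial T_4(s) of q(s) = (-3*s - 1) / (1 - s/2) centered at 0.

Shift and add copies of the series according to the polynomial's terms.
[s^0] = -1;  [s^1] = -7/2;  [s^2] = -7/4;  [s^3] = -7/8;  [s^4] = -7/16.

-7*s^4/16 - 7*s^3/8 - 7*s^2/4 - 7*s/2 - 1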